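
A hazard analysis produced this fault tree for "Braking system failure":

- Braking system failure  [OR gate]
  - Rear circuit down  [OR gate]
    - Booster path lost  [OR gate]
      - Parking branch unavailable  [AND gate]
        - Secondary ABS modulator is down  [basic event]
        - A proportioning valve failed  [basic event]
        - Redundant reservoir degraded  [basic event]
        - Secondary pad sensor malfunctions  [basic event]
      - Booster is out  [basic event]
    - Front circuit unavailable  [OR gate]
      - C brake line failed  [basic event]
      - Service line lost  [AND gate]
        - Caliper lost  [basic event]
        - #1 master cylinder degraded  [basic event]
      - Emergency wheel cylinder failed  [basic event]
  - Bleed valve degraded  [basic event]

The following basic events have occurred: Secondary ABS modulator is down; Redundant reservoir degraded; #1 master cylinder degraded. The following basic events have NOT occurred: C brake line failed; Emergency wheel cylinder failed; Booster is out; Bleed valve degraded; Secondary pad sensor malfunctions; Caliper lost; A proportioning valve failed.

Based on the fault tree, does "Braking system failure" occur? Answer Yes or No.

No

Parking branch unavailable [AND]: Secondary ABS modulator is down=occurs, A proportioning valve failed=not, Redundant reservoir degraded=occurs, Secondary pad sensor malfunctions=not → not all inputs occur → does not occur.
Booster path lost [OR]: Parking branch unavailable=not, Booster is out=not → no input occurs → does not occur.
Service line lost [AND]: Caliper lost=not, #1 master cylinder degraded=occurs → not all inputs occur → does not occur.
Front circuit unavailable [OR]: C brake line failed=not, Service line lost=not, Emergency wheel cylinder failed=not → no input occurs → does not occur.
Rear circuit down [OR]: Booster path lost=not, Front circuit unavailable=not → no input occurs → does not occur.
Braking system failure [OR]: Rear circuit down=not, Bleed valve degraded=not → no input occurs → does not occur.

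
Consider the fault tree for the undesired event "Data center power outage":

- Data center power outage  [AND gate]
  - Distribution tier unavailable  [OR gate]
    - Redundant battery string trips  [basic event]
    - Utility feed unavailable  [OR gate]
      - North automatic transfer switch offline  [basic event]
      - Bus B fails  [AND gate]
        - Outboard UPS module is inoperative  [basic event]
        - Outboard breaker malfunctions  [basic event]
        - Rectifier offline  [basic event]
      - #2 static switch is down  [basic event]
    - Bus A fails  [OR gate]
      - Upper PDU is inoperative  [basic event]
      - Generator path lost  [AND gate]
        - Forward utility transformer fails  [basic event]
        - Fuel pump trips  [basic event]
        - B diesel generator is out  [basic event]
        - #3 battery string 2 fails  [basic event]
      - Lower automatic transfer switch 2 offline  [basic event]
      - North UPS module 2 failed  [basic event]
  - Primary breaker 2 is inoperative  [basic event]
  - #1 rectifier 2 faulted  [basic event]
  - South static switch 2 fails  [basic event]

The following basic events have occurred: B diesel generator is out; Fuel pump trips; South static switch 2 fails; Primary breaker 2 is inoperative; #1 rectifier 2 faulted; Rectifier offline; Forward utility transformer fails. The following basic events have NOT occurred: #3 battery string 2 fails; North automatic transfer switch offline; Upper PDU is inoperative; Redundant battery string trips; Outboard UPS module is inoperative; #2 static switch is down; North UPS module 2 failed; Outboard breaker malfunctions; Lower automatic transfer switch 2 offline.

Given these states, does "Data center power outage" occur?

No

Bus B fails [AND]: Outboard UPS module is inoperative=not, Outboard breaker malfunctions=not, Rectifier offline=occurs → not all inputs occur → does not occur.
Utility feed unavailable [OR]: North automatic transfer switch offline=not, Bus B fails=not, #2 static switch is down=not → no input occurs → does not occur.
Generator path lost [AND]: Forward utility transformer fails=occurs, Fuel pump trips=occurs, B diesel generator is out=occurs, #3 battery string 2 fails=not → not all inputs occur → does not occur.
Bus A fails [OR]: Upper PDU is inoperative=not, Generator path lost=not, Lower automatic transfer switch 2 offline=not, North UPS module 2 failed=not → no input occurs → does not occur.
Distribution tier unavailable [OR]: Redundant battery string trips=not, Utility feed unavailable=not, Bus A fails=not → no input occurs → does not occur.
Data center power outage [AND]: Distribution tier unavailable=not, Primary breaker 2 is inoperative=occurs, #1 rectifier 2 faulted=occurs, South static switch 2 fails=occurs → not all inputs occur → does not occur.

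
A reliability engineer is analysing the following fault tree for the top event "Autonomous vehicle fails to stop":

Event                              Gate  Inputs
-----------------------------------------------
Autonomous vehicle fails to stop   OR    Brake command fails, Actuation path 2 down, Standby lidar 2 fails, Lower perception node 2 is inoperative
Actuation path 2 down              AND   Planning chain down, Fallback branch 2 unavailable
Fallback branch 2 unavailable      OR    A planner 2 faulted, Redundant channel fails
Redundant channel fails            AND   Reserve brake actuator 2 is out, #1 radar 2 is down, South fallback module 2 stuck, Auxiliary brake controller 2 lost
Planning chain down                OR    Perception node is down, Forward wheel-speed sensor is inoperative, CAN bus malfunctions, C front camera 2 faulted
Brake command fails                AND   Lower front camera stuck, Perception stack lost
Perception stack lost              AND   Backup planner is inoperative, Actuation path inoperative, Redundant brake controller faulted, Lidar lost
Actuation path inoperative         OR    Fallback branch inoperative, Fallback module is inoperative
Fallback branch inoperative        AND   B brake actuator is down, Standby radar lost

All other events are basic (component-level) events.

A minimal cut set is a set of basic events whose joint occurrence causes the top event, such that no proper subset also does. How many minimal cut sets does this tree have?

12

Fallback branch inoperative [AND]: one cut set from each child combined → 1 × 1 = 1 cut set(s).
Actuation path inoperative [OR]: union of children's cut sets → 2 cut set(s).
Perception stack lost [AND]: one cut set from each child combined → 1 × 2 × 1 × 1 = 2 cut set(s).
Brake command fails [AND]: one cut set from each child combined → 1 × 2 = 2 cut set(s).
Planning chain down [OR]: union of children's cut sets → 4 cut set(s).
Redundant channel fails [AND]: one cut set from each child combined → 1 × 1 × 1 × 1 = 1 cut set(s).
Fallback branch 2 unavailable [OR]: union of children's cut sets → 2 cut set(s).
Actuation path 2 down [AND]: one cut set from each child combined → 4 × 2 = 8 cut set(s).
Autonomous vehicle fails to stop [OR]: union of children's cut sets → 12 cut set(s).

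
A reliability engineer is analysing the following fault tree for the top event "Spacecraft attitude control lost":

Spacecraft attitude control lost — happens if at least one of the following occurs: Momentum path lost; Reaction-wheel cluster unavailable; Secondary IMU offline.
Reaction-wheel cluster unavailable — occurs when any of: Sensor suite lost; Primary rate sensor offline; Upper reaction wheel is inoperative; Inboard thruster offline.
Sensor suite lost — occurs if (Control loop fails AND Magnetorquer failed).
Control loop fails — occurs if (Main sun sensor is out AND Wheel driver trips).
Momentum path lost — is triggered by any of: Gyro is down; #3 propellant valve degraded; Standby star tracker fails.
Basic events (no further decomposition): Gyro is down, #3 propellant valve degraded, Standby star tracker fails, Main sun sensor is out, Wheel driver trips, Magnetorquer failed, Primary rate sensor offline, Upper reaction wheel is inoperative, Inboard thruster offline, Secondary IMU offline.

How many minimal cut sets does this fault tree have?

Momentum path lost [OR]: union of children's cut sets → 3 cut set(s).
Control loop fails [AND]: one cut set from each child combined → 1 × 1 = 1 cut set(s).
Sensor suite lost [AND]: one cut set from each child combined → 1 × 1 = 1 cut set(s).
Reaction-wheel cluster unavailable [OR]: union of children's cut sets → 4 cut set(s).
Spacecraft attitude control lost [OR]: union of children's cut sets → 8 cut set(s).
Minimal cut sets: {Gyro is down}; {#3 propellant valve degraded}; {Standby star tracker fails}; {Magnetorquer failed, Main sun sensor is out, Wheel driver trips}; {Primary rate sensor offline}; {Upper reaction wheel is inoperative}; {Inboard thruster offline}; {Secondary IMU offline}.

8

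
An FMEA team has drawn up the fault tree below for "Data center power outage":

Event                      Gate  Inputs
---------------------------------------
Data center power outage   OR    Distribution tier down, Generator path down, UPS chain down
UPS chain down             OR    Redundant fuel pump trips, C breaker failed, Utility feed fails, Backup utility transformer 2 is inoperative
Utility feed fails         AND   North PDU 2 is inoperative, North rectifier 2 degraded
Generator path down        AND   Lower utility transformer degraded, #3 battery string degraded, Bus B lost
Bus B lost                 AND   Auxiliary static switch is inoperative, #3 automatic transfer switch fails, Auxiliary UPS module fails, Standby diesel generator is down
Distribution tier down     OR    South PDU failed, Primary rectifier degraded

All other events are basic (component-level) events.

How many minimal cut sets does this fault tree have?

7

Distribution tier down [OR]: union of children's cut sets → 2 cut set(s).
Bus B lost [AND]: one cut set from each child combined → 1 × 1 × 1 × 1 = 1 cut set(s).
Generator path down [AND]: one cut set from each child combined → 1 × 1 × 1 = 1 cut set(s).
Utility feed fails [AND]: one cut set from each child combined → 1 × 1 = 1 cut set(s).
UPS chain down [OR]: union of children's cut sets → 4 cut set(s).
Data center power outage [OR]: union of children's cut sets → 7 cut set(s).
Minimal cut sets: {South PDU failed}; {Primary rectifier degraded}; {#3 automatic transfer switch fails, #3 battery string degraded, Auxiliary UPS module fails, Auxiliary static switch is inoperative, Lower utility transformer degraded, Standby diesel generator is down}; {Redundant fuel pump trips}; {C breaker failed}; {North PDU 2 is inoperative, North rectifier 2 degraded}; {Backup utility transformer 2 is inoperative}.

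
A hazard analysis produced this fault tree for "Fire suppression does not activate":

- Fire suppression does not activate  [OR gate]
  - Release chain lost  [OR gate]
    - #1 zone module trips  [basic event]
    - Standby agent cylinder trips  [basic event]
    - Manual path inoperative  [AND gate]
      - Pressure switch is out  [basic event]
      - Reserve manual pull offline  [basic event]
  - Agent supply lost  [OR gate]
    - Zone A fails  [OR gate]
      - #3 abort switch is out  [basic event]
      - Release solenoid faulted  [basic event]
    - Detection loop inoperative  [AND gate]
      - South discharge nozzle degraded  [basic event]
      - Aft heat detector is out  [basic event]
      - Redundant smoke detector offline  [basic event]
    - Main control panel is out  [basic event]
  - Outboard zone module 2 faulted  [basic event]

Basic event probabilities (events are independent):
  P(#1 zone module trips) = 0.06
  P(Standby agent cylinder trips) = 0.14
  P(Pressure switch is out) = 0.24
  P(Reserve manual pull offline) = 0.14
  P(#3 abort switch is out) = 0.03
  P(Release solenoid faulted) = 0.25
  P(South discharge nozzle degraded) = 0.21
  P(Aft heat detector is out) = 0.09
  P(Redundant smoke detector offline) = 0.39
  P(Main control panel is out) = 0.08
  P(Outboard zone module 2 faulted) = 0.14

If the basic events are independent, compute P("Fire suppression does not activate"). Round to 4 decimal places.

P(Manual path inoperative) [AND] = 0.24 × 0.14 = 0.033600
P(Release chain lost) [OR] = 1 − (1−0.06) × (1−0.14) × (1−0.033600) = 0.218762
P(Zone A fails) [OR] = 1 − (1−0.03) × (1−0.25) = 0.272500
P(Detection loop inoperative) [AND] = 0.21 × 0.09 × 0.39 = 0.007371
P(Agent supply lost) [OR] = 1 − (1−0.272500) × (1−0.007371) × (1−0.08) = 0.335633
P(Fire suppression does not activate) [OR] = 1 − (1−0.218762) × (1−0.335633) × (1−0.14) = 0.553635
Rounded to 4 decimal places: P(Fire suppression does not activate) ≈ 0.5536.

0.5536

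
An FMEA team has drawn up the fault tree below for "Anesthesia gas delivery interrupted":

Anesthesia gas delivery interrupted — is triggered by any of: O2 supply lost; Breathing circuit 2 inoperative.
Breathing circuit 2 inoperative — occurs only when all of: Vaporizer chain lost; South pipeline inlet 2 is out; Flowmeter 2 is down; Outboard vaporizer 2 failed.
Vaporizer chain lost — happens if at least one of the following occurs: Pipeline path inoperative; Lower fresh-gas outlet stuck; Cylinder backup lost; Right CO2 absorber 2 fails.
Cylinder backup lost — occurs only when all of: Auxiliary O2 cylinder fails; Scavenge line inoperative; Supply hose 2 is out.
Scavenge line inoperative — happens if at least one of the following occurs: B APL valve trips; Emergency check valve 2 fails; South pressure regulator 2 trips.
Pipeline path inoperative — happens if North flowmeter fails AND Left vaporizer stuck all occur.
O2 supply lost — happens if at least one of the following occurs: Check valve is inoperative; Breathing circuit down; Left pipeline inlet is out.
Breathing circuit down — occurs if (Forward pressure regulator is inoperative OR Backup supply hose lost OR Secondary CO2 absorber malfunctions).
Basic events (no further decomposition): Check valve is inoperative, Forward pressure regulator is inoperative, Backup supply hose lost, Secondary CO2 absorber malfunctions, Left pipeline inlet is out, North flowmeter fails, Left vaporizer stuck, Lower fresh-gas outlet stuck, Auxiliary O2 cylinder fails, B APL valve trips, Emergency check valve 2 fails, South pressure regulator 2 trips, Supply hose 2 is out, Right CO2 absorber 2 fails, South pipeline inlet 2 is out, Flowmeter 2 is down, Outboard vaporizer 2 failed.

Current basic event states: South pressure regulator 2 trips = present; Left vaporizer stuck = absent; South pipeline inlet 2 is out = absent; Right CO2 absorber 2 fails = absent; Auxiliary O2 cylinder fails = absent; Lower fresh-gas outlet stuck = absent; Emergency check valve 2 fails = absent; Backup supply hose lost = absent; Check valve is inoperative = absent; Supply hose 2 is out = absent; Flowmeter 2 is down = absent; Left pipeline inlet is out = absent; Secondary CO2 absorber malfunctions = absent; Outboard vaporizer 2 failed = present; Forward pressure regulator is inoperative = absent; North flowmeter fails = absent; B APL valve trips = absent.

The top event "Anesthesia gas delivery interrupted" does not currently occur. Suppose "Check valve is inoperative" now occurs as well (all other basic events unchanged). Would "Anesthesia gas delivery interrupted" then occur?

Yes

Counterfactual: set "Check valve is inoperative" to occurred.
Breathing circuit down [OR]: Forward pressure regulator is inoperative=not, Backup supply hose lost=not, Secondary CO2 absorber malfunctions=not → no input occurs → does not occur.
O2 supply lost [OR]: Check valve is inoperative=occurs, Breathing circuit down=not, Left pipeline inlet is out=not → at least one input occurs → occurs.
Pipeline path inoperative [AND]: North flowmeter fails=not, Left vaporizer stuck=not → not all inputs occur → does not occur.
Scavenge line inoperative [OR]: B APL valve trips=not, Emergency check valve 2 fails=not, South pressure regulator 2 trips=occurs → at least one input occurs → occurs.
Cylinder backup lost [AND]: Auxiliary O2 cylinder fails=not, Scavenge line inoperative=occurs, Supply hose 2 is out=not → not all inputs occur → does not occur.
Vaporizer chain lost [OR]: Pipeline path inoperative=not, Lower fresh-gas outlet stuck=not, Cylinder backup lost=not, Right CO2 absorber 2 fails=not → no input occurs → does not occur.
Breathing circuit 2 inoperative [AND]: Vaporizer chain lost=not, South pipeline inlet 2 is out=not, Flowmeter 2 is down=not, Outboard vaporizer 2 failed=occurs → not all inputs occur → does not occur.
Anesthesia gas delivery interrupted [OR]: O2 supply lost=occurs, Breathing circuit 2 inoperative=not → at least one input occurs → occurs.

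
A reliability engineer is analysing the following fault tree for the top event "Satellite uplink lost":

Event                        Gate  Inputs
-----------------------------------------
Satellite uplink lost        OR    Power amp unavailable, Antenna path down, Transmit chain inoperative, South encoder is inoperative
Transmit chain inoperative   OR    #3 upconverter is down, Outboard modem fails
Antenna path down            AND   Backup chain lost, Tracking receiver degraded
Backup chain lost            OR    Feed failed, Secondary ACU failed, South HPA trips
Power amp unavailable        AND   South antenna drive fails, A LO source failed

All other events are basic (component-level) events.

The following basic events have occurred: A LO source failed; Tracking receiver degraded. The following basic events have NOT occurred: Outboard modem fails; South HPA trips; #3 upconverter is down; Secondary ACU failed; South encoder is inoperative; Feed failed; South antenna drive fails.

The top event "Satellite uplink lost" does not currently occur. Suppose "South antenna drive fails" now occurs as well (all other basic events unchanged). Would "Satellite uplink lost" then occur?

Counterfactual: set "South antenna drive fails" to occurred.
Power amp unavailable [AND]: South antenna drive fails=occurs, A LO source failed=occurs → all inputs occur → occurs.
Backup chain lost [OR]: Feed failed=not, Secondary ACU failed=not, South HPA trips=not → no input occurs → does not occur.
Antenna path down [AND]: Backup chain lost=not, Tracking receiver degraded=occurs → not all inputs occur → does not occur.
Transmit chain inoperative [OR]: #3 upconverter is down=not, Outboard modem fails=not → no input occurs → does not occur.
Satellite uplink lost [OR]: Power amp unavailable=occurs, Antenna path down=not, Transmit chain inoperative=not, South encoder is inoperative=not → at least one input occurs → occurs.

Yes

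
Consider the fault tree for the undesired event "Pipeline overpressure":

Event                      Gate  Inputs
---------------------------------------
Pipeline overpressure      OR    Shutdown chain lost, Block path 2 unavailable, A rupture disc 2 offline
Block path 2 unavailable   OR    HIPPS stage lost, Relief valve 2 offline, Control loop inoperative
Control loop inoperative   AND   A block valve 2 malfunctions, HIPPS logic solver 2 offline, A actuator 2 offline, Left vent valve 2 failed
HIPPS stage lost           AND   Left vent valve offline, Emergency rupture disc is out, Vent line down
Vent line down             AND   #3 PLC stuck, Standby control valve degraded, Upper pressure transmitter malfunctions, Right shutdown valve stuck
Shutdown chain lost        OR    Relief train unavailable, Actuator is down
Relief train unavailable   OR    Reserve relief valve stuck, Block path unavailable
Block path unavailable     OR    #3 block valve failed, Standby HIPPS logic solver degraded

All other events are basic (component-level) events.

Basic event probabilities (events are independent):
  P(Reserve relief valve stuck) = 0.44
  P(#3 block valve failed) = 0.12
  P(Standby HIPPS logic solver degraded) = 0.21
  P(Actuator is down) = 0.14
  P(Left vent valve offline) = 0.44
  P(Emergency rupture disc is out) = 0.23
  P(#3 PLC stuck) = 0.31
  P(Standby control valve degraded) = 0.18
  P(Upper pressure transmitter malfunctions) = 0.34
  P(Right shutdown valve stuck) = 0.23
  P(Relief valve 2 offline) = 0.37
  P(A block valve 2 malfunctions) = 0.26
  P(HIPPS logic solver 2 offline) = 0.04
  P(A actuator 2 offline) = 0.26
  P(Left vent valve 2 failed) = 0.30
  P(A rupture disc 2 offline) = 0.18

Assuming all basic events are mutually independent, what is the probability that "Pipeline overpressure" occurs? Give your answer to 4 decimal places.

P(Block path unavailable) [OR] = 1 − (1−0.12) × (1−0.21) = 0.304800
P(Relief train unavailable) [OR] = 1 − (1−0.44) × (1−0.304800) = 0.610688
P(Shutdown chain lost) [OR] = 1 − (1−0.610688) × (1−0.14) = 0.665192
P(Vent line down) [AND] = 0.31 × 0.18 × 0.34 × 0.23 = 0.004364
P(HIPPS stage lost) [AND] = 0.44 × 0.23 × 0.004364 = 0.000442
P(Control loop inoperative) [AND] = 0.26 × 0.04 × 0.26 × 0.30 = 0.000811
P(Block path 2 unavailable) [OR] = 1 − (1−0.000442) × (1−0.37) × (1−0.000811) = 0.370789
P(Pipeline overpressure) [OR] = 1 − (1−0.665192) × (1−0.370789) × (1−0.18) = 0.827255
Rounded to 4 decimal places: P(Pipeline overpressure) ≈ 0.8273.

0.8273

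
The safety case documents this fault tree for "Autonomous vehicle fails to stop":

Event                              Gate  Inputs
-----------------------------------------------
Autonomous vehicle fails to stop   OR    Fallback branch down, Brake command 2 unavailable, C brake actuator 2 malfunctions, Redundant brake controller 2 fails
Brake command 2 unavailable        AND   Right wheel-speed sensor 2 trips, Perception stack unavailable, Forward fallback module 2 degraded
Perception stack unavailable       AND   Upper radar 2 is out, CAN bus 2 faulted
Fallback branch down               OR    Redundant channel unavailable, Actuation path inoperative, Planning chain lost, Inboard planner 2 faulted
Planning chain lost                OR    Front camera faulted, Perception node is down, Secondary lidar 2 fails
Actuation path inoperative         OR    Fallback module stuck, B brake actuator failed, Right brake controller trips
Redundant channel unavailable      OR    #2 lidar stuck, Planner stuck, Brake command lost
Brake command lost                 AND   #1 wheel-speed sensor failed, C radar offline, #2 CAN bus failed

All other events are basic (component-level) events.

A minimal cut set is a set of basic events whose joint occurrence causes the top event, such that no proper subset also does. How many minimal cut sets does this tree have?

13

Brake command lost [AND]: one cut set from each child combined → 1 × 1 × 1 = 1 cut set(s).
Redundant channel unavailable [OR]: union of children's cut sets → 3 cut set(s).
Actuation path inoperative [OR]: union of children's cut sets → 3 cut set(s).
Planning chain lost [OR]: union of children's cut sets → 3 cut set(s).
Fallback branch down [OR]: union of children's cut sets → 10 cut set(s).
Perception stack unavailable [AND]: one cut set from each child combined → 1 × 1 = 1 cut set(s).
Brake command 2 unavailable [AND]: one cut set from each child combined → 1 × 1 × 1 = 1 cut set(s).
Autonomous vehicle fails to stop [OR]: union of children's cut sets → 13 cut set(s).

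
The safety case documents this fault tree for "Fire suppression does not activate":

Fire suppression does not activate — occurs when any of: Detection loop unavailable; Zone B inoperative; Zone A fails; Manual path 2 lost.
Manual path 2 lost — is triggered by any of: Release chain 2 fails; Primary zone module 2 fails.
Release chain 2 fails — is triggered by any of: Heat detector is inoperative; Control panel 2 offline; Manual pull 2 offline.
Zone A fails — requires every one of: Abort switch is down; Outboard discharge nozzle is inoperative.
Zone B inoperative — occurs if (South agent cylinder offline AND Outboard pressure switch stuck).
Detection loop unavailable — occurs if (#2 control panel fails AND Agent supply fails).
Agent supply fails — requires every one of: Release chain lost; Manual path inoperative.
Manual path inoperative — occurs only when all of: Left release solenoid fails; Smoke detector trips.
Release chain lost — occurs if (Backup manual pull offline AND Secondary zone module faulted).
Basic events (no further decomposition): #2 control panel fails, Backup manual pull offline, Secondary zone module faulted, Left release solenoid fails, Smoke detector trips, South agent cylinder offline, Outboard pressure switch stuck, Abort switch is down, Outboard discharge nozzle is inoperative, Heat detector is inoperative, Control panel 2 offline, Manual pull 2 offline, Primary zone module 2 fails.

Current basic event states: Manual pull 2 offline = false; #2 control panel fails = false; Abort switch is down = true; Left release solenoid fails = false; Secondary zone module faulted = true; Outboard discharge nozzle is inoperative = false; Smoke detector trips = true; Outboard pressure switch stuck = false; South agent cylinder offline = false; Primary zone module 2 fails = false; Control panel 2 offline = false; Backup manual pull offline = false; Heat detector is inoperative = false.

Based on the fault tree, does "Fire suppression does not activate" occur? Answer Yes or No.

No

Release chain lost [AND]: Backup manual pull offline=not, Secondary zone module faulted=occurs → not all inputs occur → does not occur.
Manual path inoperative [AND]: Left release solenoid fails=not, Smoke detector trips=occurs → not all inputs occur → does not occur.
Agent supply fails [AND]: Release chain lost=not, Manual path inoperative=not → not all inputs occur → does not occur.
Detection loop unavailable [AND]: #2 control panel fails=not, Agent supply fails=not → not all inputs occur → does not occur.
Zone B inoperative [AND]: South agent cylinder offline=not, Outboard pressure switch stuck=not → not all inputs occur → does not occur.
Zone A fails [AND]: Abort switch is down=occurs, Outboard discharge nozzle is inoperative=not → not all inputs occur → does not occur.
Release chain 2 fails [OR]: Heat detector is inoperative=not, Control panel 2 offline=not, Manual pull 2 offline=not → no input occurs → does not occur.
Manual path 2 lost [OR]: Release chain 2 fails=not, Primary zone module 2 fails=not → no input occurs → does not occur.
Fire suppression does not activate [OR]: Detection loop unavailable=not, Zone B inoperative=not, Zone A fails=not, Manual path 2 lost=not → no input occurs → does not occur.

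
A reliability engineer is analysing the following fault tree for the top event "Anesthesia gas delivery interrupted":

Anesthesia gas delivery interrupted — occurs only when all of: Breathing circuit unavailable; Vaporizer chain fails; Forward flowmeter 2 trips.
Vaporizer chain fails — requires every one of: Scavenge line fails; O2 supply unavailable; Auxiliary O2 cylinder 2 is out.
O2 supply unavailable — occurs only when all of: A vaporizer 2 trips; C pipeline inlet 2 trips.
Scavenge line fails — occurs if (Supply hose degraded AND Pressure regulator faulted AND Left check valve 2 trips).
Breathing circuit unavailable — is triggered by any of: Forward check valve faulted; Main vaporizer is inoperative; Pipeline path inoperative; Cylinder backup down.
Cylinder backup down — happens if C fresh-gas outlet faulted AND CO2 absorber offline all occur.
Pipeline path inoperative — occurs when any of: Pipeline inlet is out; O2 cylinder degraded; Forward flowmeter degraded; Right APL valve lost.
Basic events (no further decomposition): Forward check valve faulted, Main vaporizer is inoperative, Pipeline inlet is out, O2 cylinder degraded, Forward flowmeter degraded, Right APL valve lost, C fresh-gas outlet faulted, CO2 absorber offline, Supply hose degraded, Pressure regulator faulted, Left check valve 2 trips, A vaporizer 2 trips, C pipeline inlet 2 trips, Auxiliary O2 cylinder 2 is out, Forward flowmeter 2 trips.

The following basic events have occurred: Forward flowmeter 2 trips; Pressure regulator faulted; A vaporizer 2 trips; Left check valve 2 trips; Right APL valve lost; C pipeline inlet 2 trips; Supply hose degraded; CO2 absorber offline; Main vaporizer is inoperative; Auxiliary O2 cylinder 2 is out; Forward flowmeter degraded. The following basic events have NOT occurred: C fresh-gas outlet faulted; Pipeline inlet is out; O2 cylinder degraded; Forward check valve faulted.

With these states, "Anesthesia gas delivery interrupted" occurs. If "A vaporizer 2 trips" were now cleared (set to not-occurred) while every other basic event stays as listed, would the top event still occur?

Counterfactual: set "A vaporizer 2 trips" to not occurred.
Pipeline path inoperative [OR]: Pipeline inlet is out=not, O2 cylinder degraded=not, Forward flowmeter degraded=occurs, Right APL valve lost=occurs → at least one input occurs → occurs.
Cylinder backup down [AND]: C fresh-gas outlet faulted=not, CO2 absorber offline=occurs → not all inputs occur → does not occur.
Breathing circuit unavailable [OR]: Forward check valve faulted=not, Main vaporizer is inoperative=occurs, Pipeline path inoperative=occurs, Cylinder backup down=not → at least one input occurs → occurs.
Scavenge line fails [AND]: Supply hose degraded=occurs, Pressure regulator faulted=occurs, Left check valve 2 trips=occurs → all inputs occur → occurs.
O2 supply unavailable [AND]: A vaporizer 2 trips=not, C pipeline inlet 2 trips=occurs → not all inputs occur → does not occur.
Vaporizer chain fails [AND]: Scavenge line fails=occurs, O2 supply unavailable=not, Auxiliary O2 cylinder 2 is out=occurs → not all inputs occur → does not occur.
Anesthesia gas delivery interrupted [AND]: Breathing circuit unavailable=occurs, Vaporizer chain fails=not, Forward flowmeter 2 trips=occurs → not all inputs occur → does not occur.

No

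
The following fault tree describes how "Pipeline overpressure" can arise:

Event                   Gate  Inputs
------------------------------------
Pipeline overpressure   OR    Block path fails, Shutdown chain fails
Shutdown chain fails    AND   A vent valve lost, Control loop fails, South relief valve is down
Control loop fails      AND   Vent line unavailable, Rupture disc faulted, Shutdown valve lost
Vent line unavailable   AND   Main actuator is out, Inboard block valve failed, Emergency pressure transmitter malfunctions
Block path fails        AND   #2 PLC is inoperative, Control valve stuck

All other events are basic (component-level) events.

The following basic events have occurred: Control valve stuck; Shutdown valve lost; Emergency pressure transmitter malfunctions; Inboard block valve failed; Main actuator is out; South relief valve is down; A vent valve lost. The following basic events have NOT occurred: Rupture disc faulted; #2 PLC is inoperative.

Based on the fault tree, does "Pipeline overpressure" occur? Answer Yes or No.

No

Block path fails [AND]: #2 PLC is inoperative=not, Control valve stuck=occurs → not all inputs occur → does not occur.
Vent line unavailable [AND]: Main actuator is out=occurs, Inboard block valve failed=occurs, Emergency pressure transmitter malfunctions=occurs → all inputs occur → occurs.
Control loop fails [AND]: Vent line unavailable=occurs, Rupture disc faulted=not, Shutdown valve lost=occurs → not all inputs occur → does not occur.
Shutdown chain fails [AND]: A vent valve lost=occurs, Control loop fails=not, South relief valve is down=occurs → not all inputs occur → does not occur.
Pipeline overpressure [OR]: Block path fails=not, Shutdown chain fails=not → no input occurs → does not occur.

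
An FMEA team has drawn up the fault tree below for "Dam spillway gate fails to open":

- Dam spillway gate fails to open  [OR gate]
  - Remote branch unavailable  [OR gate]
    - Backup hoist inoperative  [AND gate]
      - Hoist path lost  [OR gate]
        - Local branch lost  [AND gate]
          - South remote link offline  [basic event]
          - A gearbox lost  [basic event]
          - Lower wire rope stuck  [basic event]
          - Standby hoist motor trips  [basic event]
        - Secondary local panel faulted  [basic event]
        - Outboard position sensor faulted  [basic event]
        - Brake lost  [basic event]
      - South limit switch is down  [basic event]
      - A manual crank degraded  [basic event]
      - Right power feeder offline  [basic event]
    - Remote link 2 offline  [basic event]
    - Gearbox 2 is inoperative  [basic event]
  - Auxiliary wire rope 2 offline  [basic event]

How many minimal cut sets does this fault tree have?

7

Local branch lost [AND]: one cut set from each child combined → 1 × 1 × 1 × 1 = 1 cut set(s).
Hoist path lost [OR]: union of children's cut sets → 4 cut set(s).
Backup hoist inoperative [AND]: one cut set from each child combined → 4 × 1 × 1 × 1 = 4 cut set(s).
Remote branch unavailable [OR]: union of children's cut sets → 6 cut set(s).
Dam spillway gate fails to open [OR]: union of children's cut sets → 7 cut set(s).
Minimal cut sets: {A gearbox lost, A manual crank degraded, Lower wire rope stuck, Right power feeder offline, South limit switch is down, South remote link offline, Standby hoist motor trips}; {A manual crank degraded, Right power feeder offline, Secondary local panel faulted, South limit switch is down}; {A manual crank degraded, Outboard position sensor faulted, Right power feeder offline, South limit switch is down}; {A manual crank degraded, Brake lost, Right power feeder offline, South limit switch is down}; {Remote link 2 offline}; {Gearbox 2 is inoperative}; {Auxiliary wire rope 2 offline}.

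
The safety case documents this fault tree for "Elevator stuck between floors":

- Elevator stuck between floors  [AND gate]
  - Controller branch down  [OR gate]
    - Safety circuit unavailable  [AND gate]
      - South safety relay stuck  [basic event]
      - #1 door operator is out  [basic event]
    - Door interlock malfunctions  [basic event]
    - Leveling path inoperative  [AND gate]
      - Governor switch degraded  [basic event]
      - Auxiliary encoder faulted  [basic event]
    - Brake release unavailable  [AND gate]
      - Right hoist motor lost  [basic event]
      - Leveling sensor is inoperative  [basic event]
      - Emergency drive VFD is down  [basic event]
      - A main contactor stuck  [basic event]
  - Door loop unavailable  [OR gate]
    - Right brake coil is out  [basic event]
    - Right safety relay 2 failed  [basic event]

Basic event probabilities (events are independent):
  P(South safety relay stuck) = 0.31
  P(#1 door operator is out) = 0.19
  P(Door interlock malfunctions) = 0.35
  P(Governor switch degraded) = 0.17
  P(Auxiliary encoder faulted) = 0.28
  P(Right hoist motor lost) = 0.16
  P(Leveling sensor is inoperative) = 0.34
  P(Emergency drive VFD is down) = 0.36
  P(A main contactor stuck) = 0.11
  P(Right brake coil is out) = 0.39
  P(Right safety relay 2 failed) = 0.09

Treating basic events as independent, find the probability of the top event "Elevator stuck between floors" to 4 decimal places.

0.1863

P(Safety circuit unavailable) [AND] = 0.31 × 0.19 = 0.058900
P(Leveling path inoperative) [AND] = 0.17 × 0.28 = 0.047600
P(Brake release unavailable) [AND] = 0.16 × 0.34 × 0.36 × 0.11 = 0.002154
P(Controller branch down) [OR] = 1 − (1−0.058900) × (1−0.35) × (1−0.047600) × (1−0.002154) = 0.418658
P(Door loop unavailable) [OR] = 1 − (1−0.39) × (1−0.09) = 0.444900
P(Elevator stuck between floors) [AND] = 0.418658 × 0.444900 = 0.186261
Rounded to 4 decimal places: P(Elevator stuck between floors) ≈ 0.1863.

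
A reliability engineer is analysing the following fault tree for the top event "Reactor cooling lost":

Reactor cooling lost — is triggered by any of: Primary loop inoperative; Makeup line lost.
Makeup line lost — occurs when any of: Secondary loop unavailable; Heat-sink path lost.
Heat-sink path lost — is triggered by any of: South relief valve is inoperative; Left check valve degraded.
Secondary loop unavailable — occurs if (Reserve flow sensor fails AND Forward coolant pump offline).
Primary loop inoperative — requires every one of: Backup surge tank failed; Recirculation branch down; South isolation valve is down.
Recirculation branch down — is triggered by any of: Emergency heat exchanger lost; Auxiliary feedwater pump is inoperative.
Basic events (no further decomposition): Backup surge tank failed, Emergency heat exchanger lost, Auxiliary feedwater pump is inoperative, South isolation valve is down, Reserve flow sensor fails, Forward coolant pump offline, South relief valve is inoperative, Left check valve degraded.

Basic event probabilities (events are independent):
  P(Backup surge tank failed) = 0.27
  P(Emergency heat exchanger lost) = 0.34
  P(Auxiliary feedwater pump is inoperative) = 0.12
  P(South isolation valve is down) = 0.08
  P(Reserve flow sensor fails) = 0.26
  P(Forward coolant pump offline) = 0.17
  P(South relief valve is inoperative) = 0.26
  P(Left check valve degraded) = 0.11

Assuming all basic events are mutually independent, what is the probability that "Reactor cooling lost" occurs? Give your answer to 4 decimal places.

0.3762

P(Recirculation branch down) [OR] = 1 − (1−0.34) × (1−0.12) = 0.419200
P(Primary loop inoperative) [AND] = 0.27 × 0.419200 × 0.08 = 0.009055
P(Secondary loop unavailable) [AND] = 0.26 × 0.17 = 0.044200
P(Heat-sink path lost) [OR] = 1 − (1−0.26) × (1−0.11) = 0.341400
P(Makeup line lost) [OR] = 1 − (1−0.044200) × (1−0.341400) = 0.370510
P(Reactor cooling lost) [OR] = 1 − (1−0.009055) × (1−0.370510) = 0.376210
Rounded to 4 decimal places: P(Reactor cooling lost) ≈ 0.3762.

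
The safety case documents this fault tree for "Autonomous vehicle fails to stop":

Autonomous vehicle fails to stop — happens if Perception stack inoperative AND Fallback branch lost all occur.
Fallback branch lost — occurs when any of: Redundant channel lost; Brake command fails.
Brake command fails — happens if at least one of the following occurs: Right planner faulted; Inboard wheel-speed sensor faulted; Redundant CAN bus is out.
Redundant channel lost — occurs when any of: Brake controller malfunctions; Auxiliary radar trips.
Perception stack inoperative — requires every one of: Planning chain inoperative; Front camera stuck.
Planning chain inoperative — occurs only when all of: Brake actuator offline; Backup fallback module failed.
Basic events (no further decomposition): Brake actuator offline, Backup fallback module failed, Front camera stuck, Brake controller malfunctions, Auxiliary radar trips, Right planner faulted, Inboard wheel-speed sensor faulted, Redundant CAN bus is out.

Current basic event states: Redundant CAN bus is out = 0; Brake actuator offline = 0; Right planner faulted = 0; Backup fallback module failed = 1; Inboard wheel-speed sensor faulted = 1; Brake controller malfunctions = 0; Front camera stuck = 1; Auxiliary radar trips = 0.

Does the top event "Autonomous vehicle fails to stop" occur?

No

Planning chain inoperative [AND]: Brake actuator offline=not, Backup fallback module failed=occurs → not all inputs occur → does not occur.
Perception stack inoperative [AND]: Planning chain inoperative=not, Front camera stuck=occurs → not all inputs occur → does not occur.
Redundant channel lost [OR]: Brake controller malfunctions=not, Auxiliary radar trips=not → no input occurs → does not occur.
Brake command fails [OR]: Right planner faulted=not, Inboard wheel-speed sensor faulted=occurs, Redundant CAN bus is out=not → at least one input occurs → occurs.
Fallback branch lost [OR]: Redundant channel lost=not, Brake command fails=occurs → at least one input occurs → occurs.
Autonomous vehicle fails to stop [AND]: Perception stack inoperative=not, Fallback branch lost=occurs → not all inputs occur → does not occur.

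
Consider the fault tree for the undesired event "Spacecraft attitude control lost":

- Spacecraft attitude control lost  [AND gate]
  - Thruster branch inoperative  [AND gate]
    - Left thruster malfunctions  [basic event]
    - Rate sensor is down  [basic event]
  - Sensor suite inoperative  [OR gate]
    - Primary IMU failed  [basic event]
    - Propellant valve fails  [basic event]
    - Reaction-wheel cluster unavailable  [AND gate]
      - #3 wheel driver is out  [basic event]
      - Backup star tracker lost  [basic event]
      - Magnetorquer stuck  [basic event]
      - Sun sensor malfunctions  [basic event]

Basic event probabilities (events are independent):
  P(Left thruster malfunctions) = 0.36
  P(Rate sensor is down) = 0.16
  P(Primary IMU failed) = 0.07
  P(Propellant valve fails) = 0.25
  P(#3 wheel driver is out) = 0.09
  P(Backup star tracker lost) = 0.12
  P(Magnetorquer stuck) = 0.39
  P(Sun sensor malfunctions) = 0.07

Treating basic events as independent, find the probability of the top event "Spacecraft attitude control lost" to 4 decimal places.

0.0174

P(Thruster branch inoperative) [AND] = 0.36 × 0.16 = 0.057600
P(Reaction-wheel cluster unavailable) [AND] = 0.09 × 0.12 × 0.39 × 0.07 = 0.000295
P(Sensor suite inoperative) [OR] = 1 − (1−0.07) × (1−0.25) × (1−0.000295) = 0.302706
P(Spacecraft attitude control lost) [AND] = 0.057600 × 0.302706 = 0.017436
Rounded to 4 decimal places: P(Spacecraft attitude control lost) ≈ 0.0174.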